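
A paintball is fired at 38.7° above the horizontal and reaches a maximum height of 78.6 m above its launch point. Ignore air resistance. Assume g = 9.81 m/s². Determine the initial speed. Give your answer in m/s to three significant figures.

At the peak v_y = 0, so v_y0 = √(2gH) = √(2 × 9.81 × 78.6) = 39.27 m/s.
v_y0 = v₀ sin θ ⇒ v₀ = 39.27 / sin 38.7° = 62.81 m/s.

62.8 m/s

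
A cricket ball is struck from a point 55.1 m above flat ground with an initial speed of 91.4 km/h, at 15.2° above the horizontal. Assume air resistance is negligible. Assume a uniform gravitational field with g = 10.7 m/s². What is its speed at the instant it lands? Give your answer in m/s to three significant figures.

Convert: 91.4 km/h = 91.4/3.6 = 25.39 m/s.
vₓ = 25.39 cos 15.2° = 24.50 m/s; v_y0 = 25.39 sin 15.2° = 6.657 m/s.
With up positive and y = 0 at the ground: y(t) = 55.1 + (6.657) t − 5.350 t². Setting y = 0 and taking the positive root: t = [6.657 + √(6.657² + 2·10.7·55.1)] / 10.7 = (6.657 + 34.98) / 10.7 = 3.891 s.
Vertical velocity at impact: v_y = v_y0 − g t = 6.657 − 10.7 × 3.891 = −34.98 m/s.
Speed: |v| = √(vₓ² + v_y²) = √(24.50² + 34.98²) = 42.71 m/s.

42.7 m/s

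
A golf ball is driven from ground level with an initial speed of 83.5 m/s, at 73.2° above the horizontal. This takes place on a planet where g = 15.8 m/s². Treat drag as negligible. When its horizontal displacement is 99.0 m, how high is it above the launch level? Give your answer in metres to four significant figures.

vₓ = 83.50 cos 73.2° = 24.13 m/s; v_y0 = 83.50 sin 73.2° = 79.94 m/s.
At x = 99.0 m, t = x/vₓ = 99.0/24.13 = 4.102 s.
Height: y = v_y0 t − ½ g t² = 79.94 × 4.102 − 7.900 × 4.102² = 327.9 − 132.9 = 195.0 m.

195.0 m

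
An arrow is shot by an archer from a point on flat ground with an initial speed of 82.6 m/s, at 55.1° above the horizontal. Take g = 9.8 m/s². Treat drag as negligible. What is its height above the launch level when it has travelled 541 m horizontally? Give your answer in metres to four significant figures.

133.4 m

Components: vₓ = 82.60 cos 55.1° = 47.26 m/s, v_y0 = 82.60 sin 55.1° = 67.74 m/s.
Time to reach x = 541 m: t = x/vₓ = 541/47.26 = 11.45 s.
Height: y = v_y0 t − ½ g t² = 67.74 × 11.45 − 4.900 × 11.45² = 775.5 − 642.1 = 133.4 m.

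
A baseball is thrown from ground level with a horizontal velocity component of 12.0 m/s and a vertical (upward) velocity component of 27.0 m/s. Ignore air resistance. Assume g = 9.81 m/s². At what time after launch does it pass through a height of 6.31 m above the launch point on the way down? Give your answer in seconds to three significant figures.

5.26 s

Height y(t) = 27.00 t − 4.905 t² = 6.31 gives 4.905 t² − 27.00 t + 6.31 = 0.
t = [27.00 ± √(27.00² − 2·9.81·6.31)] / 9.81 = (27.00 ± 24.60) / 9.81, so t = 0.2446 s or t = 5.260 s.
The descending-branch root is 5.260 s.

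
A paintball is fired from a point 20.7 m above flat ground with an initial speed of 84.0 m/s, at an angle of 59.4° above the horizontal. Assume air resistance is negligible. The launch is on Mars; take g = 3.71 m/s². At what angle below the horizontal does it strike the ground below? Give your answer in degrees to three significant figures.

Horizontal component vₓ = 84.00 cos 59.4° = 42.76 m/s; vertical v_y0 = 84.00 sin 59.4° = 72.30 m/s.
The projectile lands when y = 20.7 + (72.30) t − ½·3.71·t² = 0. Positive root: t = (72.30 + √(72.30² + 2·3.71·20.7)) / 3.71 = (72.30 + 73.36) / 3.71 = 39.26 s.
At impact: v_y = v_y0 − g t = −73.36 m/s; vₓ = 42.76 m/s.
Angle below horizontal: arctan(|v_y|/vₓ) = arctan(73.36/42.76) = 59.76°.

59.8°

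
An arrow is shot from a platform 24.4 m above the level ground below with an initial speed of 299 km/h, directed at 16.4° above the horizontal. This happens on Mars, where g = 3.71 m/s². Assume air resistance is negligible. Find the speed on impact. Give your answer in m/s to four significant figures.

84.14 m/s

Convert: 299 km/h = 299/3.6 = 83.06 m/s.
vₓ = 83.06 cos 16.4° = 79.68 m/s; v_y0 = 83.06 sin 16.4° = 23.45 m/s.
With up positive and y = 0 at the ground: y(t) = 24.4 + (23.45) t − 1.855 t². Setting y = 0 and taking the positive root: t = [23.45 + √(23.45² + 2·3.71·24.4)] / 3.71 = (23.45 + 27.04) / 3.71 = 13.61 s.
Vertical velocity at impact: v_y = v_y0 − g t = 23.45 − 3.71 × 13.61 = −27.04 m/s.
Speed: |v| = √(vₓ² + v_y²) = √(79.68² + 27.04²) = 84.14 m/s.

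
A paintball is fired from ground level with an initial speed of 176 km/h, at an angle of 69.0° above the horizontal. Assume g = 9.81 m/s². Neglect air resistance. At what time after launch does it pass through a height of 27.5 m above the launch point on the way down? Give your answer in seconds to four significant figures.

8.658 s

Convert: 176 km/h = 176/3.6 = 48.89 m/s.
Resolve: vₓ = 48.89 cos 69.0° = 17.52 m/s and v_y0 = 48.89 sin 69.0° = 45.64 m/s.
Require v_y0 t − ½ g t² = 27.5, i.e. 4.905 t² − 45.64 t + 27.5 = 0.
t = [45.64 ± √(45.64² − 2·9.81·27.5)] / 9.81 = (45.64 ± 39.29) / 9.81, so t = 0.6476 s or t = 8.658 s.
The descending-branch root is 8.658 s.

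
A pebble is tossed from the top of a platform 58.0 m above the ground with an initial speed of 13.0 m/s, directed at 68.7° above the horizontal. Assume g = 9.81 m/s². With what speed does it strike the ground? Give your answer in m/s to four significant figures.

36.15 m/s

Resolve: vₓ = 13.00 cos 68.7° = 4.722 m/s and v_y0 = 13.00 sin 68.7° = 12.11 m/s.
Vertical motion (up positive, ground at y = 0): 4.905 t² − (12.11) t − 58.0 = 0, so t = (12.11 + √(12.11² + 2·9.81·58.0)) / 9.81 = (12.11 + 35.84) / 9.81 = 4.888 s.
Vertical velocity at impact: v_y = v_y0 − g t = 12.11 − 9.81 × 4.888 = −35.84 m/s.
Speed: |v| = √(vₓ² + v_y²) = √(4.722² + 35.84²) = 36.15 m/s.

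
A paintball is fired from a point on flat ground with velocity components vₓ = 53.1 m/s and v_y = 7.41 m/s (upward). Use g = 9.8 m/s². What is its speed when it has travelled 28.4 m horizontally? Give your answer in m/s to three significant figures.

53.1 m/s

At x = 28.4 m, t = x/vₓ = 28.4/53.10 = 0.5348 s.
Vertical velocity there: v_y = v_y0 − g t = 7.410 − 9.80 × 0.5348 = 2.169 m/s.
Speed: √(vₓ² + v_y²) = √(53.10² + 2.169²) = 53.14 m/s.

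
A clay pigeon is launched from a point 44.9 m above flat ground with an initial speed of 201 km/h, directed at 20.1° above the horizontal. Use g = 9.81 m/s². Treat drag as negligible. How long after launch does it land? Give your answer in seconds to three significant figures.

Convert: 201 km/h = 201/3.6 = 55.83 m/s.
Components: vₓ = 55.83 cos 20.1° = 52.43 m/s, v_y0 = 55.83 sin 20.1° = 19.19 m/s.
Vertical motion (up positive, ground at y = 0): 4.905 t² − (19.19) t − 44.9 = 0, so t = (19.19 + √(19.19² + 2·9.81·44.9)) / 9.81 = (19.19 + 35.34) / 9.81 = 5.559 s.

5.56 s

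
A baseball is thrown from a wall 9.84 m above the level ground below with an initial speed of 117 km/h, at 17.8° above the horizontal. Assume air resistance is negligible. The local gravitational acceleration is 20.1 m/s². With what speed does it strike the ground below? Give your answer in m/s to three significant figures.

Convert: 117 km/h = 117/3.6 = 32.50 m/s.
Components: vₓ = 32.50 cos 17.8° = 30.94 m/s, v_y0 = 32.50 sin 17.8° = 9.935 m/s.
Vertical motion (up positive, ground at y = 0): 10.05 t² − (9.935) t − 9.84 = 0, so t = (9.935 + √(9.935² + 2·20.1·9.84)) / 20.1 = (9.935 + 22.23) / 20.1 = 1.600 s.
Vertical velocity at impact: v_y = v_y0 − g t = 9.935 − 20.1 × 1.600 = −22.23 m/s.
Speed: |v| = √(vₓ² + v_y²) = √(30.94² + 22.23²) = 38.10 m/s.

38.1 m/s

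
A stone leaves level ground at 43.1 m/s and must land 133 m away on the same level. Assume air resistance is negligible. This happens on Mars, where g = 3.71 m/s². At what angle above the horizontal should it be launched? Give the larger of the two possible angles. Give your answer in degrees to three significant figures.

Level-ground range R = v₀² sin(2θ)/g ⇒ sin(2θ) = gR/v₀² = 3.71 × 133 / 43.1² = 0.2656.
2θ = 15.40° or 180° − 15.40° = 164.6°, so θ = 7.702° or 82.30°.
The larger angle is 82.30°.

82.3°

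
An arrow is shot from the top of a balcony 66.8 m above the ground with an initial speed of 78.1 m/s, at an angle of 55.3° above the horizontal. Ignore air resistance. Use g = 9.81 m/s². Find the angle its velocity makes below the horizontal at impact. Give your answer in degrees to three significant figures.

vₓ = 78.10 cos 55.3° = 44.46 m/s; v_y0 = 78.10 sin 55.3° = 64.21 m/s.
The projectile lands when y = 66.8 + (64.21) t − ½·9.81·t² = 0. Positive root: t = (64.21 + √(64.21² + 2·9.81·66.8)) / 9.81 = (64.21 + 73.71) / 9.81 = 14.06 s.
At impact: v_y = v_y0 − g t = −73.71 m/s; vₓ = 44.46 m/s.
Angle below horizontal: arctan(|v_y|/vₓ) = arctan(73.71/44.46) = 58.90°.

58.9°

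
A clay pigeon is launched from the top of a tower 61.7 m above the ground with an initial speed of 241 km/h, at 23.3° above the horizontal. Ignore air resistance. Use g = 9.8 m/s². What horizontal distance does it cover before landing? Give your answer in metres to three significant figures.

440 m

Convert: 241 km/h = 241/3.6 = 66.94 m/s.
Components: vₓ = 66.94 cos 23.3° = 61.48 m/s, v_y0 = 66.94 sin 23.3° = 26.48 m/s.
The projectile lands when y = 61.7 + (26.48) t − ½·9.80·t² = 0. Positive root: t = (26.48 + √(26.48² + 2·9.80·61.7)) / 9.80 = (26.48 + 43.71) / 9.80 = 7.162 s.
Horizontal distance: R = vₓ t = 61.48 × 7.162 = 440.4 m.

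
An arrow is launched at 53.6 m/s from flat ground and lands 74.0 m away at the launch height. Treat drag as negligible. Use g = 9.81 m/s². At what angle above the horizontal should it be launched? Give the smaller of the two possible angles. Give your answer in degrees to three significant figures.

7.32°

R = v₀² sin 2θ / g gives sin 2θ = gR/v₀² = 9.81·74.0/53.6² = 0.2527.
2θ = 14.64° or 180° − 14.64° = 165.4°, so θ = 7.318° or 82.68°.
The smaller angle is 7.318°.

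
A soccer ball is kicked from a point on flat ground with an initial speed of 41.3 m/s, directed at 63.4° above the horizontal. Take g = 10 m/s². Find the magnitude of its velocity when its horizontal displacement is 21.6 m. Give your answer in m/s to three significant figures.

31.3 m/s

Resolve: vₓ = 41.30 cos 63.4° = 18.49 m/s and v_y0 = 41.30 sin 63.4° = 36.93 m/s.
Time to reach x = 21.6 m: t = x/vₓ = 21.6/18.49 = 1.168 s.
Vertical velocity there: v_y = v_y0 − g t = 36.93 − 10.0 × 1.168 = 25.25 m/s.
Speed: √(vₓ² + v_y²) = √(18.49² + 25.25²) = 31.30 m/s.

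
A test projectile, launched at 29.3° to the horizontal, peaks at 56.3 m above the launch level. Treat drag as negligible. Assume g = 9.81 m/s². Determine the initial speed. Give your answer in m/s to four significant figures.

67.91 m/s

At the peak v_y = 0, so v_y0 = √(2gH) = √(2 × 9.81 × 56.3) = 33.24 m/s.
v_y0 = v₀ sin θ ⇒ v₀ = 33.24 / sin 29.3° = 67.91 m/s.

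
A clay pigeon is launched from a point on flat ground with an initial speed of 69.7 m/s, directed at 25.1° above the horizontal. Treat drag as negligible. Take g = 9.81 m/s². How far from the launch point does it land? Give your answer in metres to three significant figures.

380 m

Horizontal component vₓ = 69.70 cos 25.1° = 63.12 m/s; vertical v_y0 = 69.70 sin 25.1° = 29.57 m/s.
Time aloft: T = 2 v_y0 / g = 2 × 29.57 / 9.81 = 6.028 s.
Horizontal distance R = vₓ T = 63.12 × 6.028 = 380.5 m.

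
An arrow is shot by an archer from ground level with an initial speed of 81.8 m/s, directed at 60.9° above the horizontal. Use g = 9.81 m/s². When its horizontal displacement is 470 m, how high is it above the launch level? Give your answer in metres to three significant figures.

160 m

Components: vₓ = 81.80 cos 60.9° = 39.78 m/s, v_y0 = 81.80 sin 60.9° = 71.47 m/s.
At x = 470 m, t = x/vₓ = 470/39.78 = 11.81 s.
Height: y = v_y0 t − ½ g t² = 71.47 × 11.81 − 4.905 × 11.81² = 844.4 − 684.6 = 159.8 m.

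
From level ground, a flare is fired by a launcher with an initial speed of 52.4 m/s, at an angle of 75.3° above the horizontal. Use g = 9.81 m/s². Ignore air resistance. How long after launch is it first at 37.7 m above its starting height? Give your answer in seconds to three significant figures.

Components: vₓ = 52.40 cos 75.3° = 13.30 m/s, v_y0 = 52.40 sin 75.3° = 50.68 m/s.
Height y(t) = 50.68 t − 4.905 t² = 37.7 gives 4.905 t² − 50.68 t + 37.7 = 0.
Quadratic formula: t = (50.68 ± √1829.3) / 9.81 = (50.68 ± 42.77) / 9.81 → t = 0.8068 s or 9.526 s.
The first (ascending) time is 0.8068 s.

0.807 s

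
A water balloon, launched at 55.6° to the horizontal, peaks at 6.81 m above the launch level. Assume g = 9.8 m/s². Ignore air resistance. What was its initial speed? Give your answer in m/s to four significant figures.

14.00 m/s

At the peak v_y = 0, so v_y0 = √(2gH) = √(2 × 9.80 × 6.81) = 11.55 m/s.
v_y0 = v₀ sin θ ⇒ v₀ = 11.55 / sin 55.6° = 14.00 m/s.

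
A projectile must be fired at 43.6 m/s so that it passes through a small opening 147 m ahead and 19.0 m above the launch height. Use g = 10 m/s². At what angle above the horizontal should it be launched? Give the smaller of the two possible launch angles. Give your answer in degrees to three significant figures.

Trajectory: y = x tanθ − g x² (1 + tan²θ)/(2v₀²). With x = 147, y = 19.0, v₀ = 43.6, g = 10.0:
56.84 tan²θ − 147 tanθ + (75.84) = 0.
tanθ = [147 ± √(147² − 4 × 56.84 × (75.84))] / (2 × 56.84) = (147 ± 66.09) / 113.7, giving tanθ = 0.7118 or 1.875.
θ = 35.44° or 61.92°; the smaller is 35.44°.

35.4°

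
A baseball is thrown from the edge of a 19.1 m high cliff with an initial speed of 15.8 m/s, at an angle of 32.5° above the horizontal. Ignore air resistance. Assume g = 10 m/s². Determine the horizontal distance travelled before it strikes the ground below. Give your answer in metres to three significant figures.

39.7 m

Components: vₓ = 15.80 cos 32.5° = 13.33 m/s, v_y0 = 15.80 sin 32.5° = 8.489 m/s.
With up positive and y = 0 at the ground: y(t) = 19.1 + (8.489) t − 5.000 t². Setting y = 0 and taking the positive root: t = [8.489 + √(8.489² + 2·10.0·19.1)] / 10.0 = (8.489 + 21.31) / 10.0 = 2.980 s.
Horizontal distance: R = vₓ t = 13.33 × 2.980 = 39.71 m.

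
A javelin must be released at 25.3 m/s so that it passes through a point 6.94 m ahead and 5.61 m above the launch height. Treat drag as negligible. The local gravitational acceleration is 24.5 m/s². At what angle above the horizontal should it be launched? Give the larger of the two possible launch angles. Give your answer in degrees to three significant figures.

Trajectory: y = x tanθ − g x² (1 + tan²θ)/(2v₀²). With x = 6.94, y = 5.61, v₀ = 25.3, g = 24.5:
0.9218 tan²θ − 6.94 tanθ + (6.532) = 0.
tanθ = [6.94 ± √(6.94² − 4 × 0.9218 × (6.532))] / (2 × 0.9218) = (6.94 ± 4.907) / 1.844, giving tanθ = 1.103 or 6.426.
θ = 47.80° or 81.16°; the larger is 81.16°.

81.2°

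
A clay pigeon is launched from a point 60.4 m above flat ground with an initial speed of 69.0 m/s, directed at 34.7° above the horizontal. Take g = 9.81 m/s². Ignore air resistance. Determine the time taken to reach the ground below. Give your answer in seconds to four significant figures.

Components: vₓ = 69.00 cos 34.7° = 56.73 m/s, v_y0 = 69.00 sin 34.7° = 39.28 m/s.
The projectile lands when y = 60.4 + (39.28) t − ½·9.81·t² = 0. Positive root: t = (39.28 + √(39.28² + 2·9.81·60.4)) / 9.81 = (39.28 + 52.23) / 9.81 = 9.328 s.

9.328 s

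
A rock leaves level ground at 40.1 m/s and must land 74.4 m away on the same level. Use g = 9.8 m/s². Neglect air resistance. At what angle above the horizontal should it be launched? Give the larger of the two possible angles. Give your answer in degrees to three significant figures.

From R = (v₀²/g) sin 2θ: sin 2θ = 9.80 × 74.4 / 1608.0 = 0.4534.
2θ = 26.96° or 180° − 26.96° = 153.0°, so θ = 13.48° or 76.52°.
The larger angle is 76.52°.

76.5°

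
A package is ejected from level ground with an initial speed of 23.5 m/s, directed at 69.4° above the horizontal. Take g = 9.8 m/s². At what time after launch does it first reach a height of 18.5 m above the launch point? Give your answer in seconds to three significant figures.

vₓ = 23.50 cos 69.4° = 8.268 m/s; v_y0 = 23.50 sin 69.4° = 22.00 m/s.
Set y = v_y0 t − ½ g t² = 18.5: 4.900 t² − 22.00 t + 18.5 = 0.
Quadratic formula: t = (22.00 ± √121.29) / 9.80 = (22.00 ± 11.01) / 9.80 → t = 1.121 s or 3.368 s.
The first (ascending) time is 1.121 s.

1.12 s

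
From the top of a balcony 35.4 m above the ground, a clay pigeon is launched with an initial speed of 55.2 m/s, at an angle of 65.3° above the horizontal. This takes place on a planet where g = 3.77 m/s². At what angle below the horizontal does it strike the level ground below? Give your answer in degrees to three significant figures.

66.4°

Components: vₓ = 55.20 cos 65.3° = 23.07 m/s, v_y0 = 55.20 sin 65.3° = 50.15 m/s.
Vertical motion (up positive, ground at y = 0): 1.885 t² − (50.15) t − 35.4 = 0, so t = (50.15 + √(50.15² + 2·3.77·35.4)) / 3.77 = (50.15 + 52.74) / 3.77 = 27.29 s.
At impact: v_y = v_y0 − g t = −52.74 m/s; vₓ = 23.07 m/s.
Angle below horizontal: arctan(|v_y|/vₓ) = arctan(52.74/23.07) = 66.38°.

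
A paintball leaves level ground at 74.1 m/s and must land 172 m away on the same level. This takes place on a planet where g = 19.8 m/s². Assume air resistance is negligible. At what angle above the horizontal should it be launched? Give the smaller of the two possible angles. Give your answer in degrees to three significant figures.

19.2°

From R = (v₀²/g) sin 2θ: sin 2θ = 19.8 × 172 / 5490.8 = 0.6202.
2θ = 38.33° or 180° − 38.33° = 141.7°, so θ = 19.17° or 70.83°.
The smaller angle is 19.17°.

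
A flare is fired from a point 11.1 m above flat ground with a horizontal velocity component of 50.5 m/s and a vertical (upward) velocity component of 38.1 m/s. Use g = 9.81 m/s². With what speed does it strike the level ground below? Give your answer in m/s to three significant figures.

With up positive and y = 0 at the ground: y(t) = 11.1 + (38.10) t − 4.905 t². Setting y = 0 and taking the positive root: t = [38.10 + √(38.10² + 2·9.81·11.1)] / 9.81 = (38.10 + 40.86) / 9.81 = 8.049 s.
Vertical velocity at impact: v_y = v_y0 − g t = 38.10 − 9.81 × 8.049 = −40.86 m/s.
Speed: |v| = √(vₓ² + v_y²) = √(50.50² + 40.86²) = 64.96 m/s.

65.0 m/s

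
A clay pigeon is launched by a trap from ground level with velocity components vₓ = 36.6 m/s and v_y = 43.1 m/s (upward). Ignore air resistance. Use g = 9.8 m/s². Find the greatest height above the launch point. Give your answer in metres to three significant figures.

94.8 m

At the apex v_y = 0, so H = v_y0²/(2g) = 43.10²/19.60 = 94.78 m.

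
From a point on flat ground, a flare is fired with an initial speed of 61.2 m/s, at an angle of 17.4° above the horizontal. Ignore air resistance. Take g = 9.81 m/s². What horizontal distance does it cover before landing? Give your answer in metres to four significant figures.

217.9 m

Horizontal component vₓ = 61.20 cos 17.4° = 58.40 m/s; vertical v_y0 = 61.20 sin 17.4° = 18.30 m/s.
Time aloft: T = 2 v_y0 / g = 2 × 18.30 / 9.81 = 3.731 s.
Horizontal distance R = vₓ T = 58.40 × 3.731 = 217.9 m.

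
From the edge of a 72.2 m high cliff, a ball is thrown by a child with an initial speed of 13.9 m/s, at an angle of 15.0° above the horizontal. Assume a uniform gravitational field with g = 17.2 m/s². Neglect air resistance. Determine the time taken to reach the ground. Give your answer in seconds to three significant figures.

Components: vₓ = 13.90 cos 15.0° = 13.43 m/s, v_y0 = 13.90 sin 15.0° = 3.598 m/s.
With up positive and y = 0 at the ground: y(t) = 72.2 + (3.598) t − 8.600 t². Setting y = 0 and taking the positive root: t = [3.598 + √(3.598² + 2·17.2·72.2)] / 17.2 = (3.598 + 49.97) / 17.2 = 3.114 s.

3.11 s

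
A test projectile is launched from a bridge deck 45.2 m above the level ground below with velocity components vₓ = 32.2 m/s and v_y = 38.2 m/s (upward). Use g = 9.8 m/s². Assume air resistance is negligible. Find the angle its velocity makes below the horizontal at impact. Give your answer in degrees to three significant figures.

56.4°

The projectile lands when y = 45.2 + (38.20) t − ½·9.80·t² = 0. Positive root: t = (38.20 + √(38.20² + 2·9.80·45.2)) / 9.80 = (38.20 + 48.43) / 9.80 = 8.839 s.
At impact: v_y = v_y0 − g t = −48.43 m/s; vₓ = 32.20 m/s.
Angle below horizontal: arctan(|v_y|/vₓ) = arctan(48.43/32.20) = 56.38°.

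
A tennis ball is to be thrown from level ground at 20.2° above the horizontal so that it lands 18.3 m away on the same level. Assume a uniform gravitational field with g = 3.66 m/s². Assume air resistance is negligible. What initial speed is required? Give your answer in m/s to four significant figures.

10.17 m/s

From R = (v₀² / g) sin 2θ: v₀ = √(gR / sin 2θ).
v₀ = √(3.66 × 18.3 / sin 40.40°) = √(66.98 / 0.6481) = √103.34 = 10.17 m/s.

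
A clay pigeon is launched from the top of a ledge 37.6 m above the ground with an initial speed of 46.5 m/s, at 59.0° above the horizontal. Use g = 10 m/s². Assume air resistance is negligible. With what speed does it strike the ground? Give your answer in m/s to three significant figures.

vₓ = 46.50 cos 59.0° = 23.95 m/s; v_y0 = 46.50 sin 59.0° = 39.86 m/s.
The projectile lands when y = 37.6 + (39.86) t − ½·10.0·t² = 0. Positive root: t = (39.86 + √(39.86² + 2·10.0·37.6)) / 10.0 = (39.86 + 48.38) / 10.0 = 8.824 s.
Vertical velocity at impact: v_y = v_y0 − g t = 39.86 − 10.0 × 8.824 = −48.38 m/s.
Speed: |v| = √(vₓ² + v_y²) = √(23.95² + 48.38²) = 53.98 m/s.

54.0 m/s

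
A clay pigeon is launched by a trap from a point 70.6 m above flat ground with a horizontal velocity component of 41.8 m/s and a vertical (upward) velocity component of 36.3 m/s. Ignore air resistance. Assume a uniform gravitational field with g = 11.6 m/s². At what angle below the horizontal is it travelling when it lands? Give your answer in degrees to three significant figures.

With up positive and y = 0 at the ground: y(t) = 70.6 + (36.30) t − 5.800 t². Setting y = 0 and taking the positive root: t = [36.30 + √(36.30² + 2·11.6·70.6)] / 11.6 = (36.30 + 54.37) / 11.6 = 7.816 s.
At impact: v_y = v_y0 − g t = −54.37 m/s; vₓ = 41.80 m/s.
Angle below horizontal: arctan(|v_y|/vₓ) = arctan(54.37/41.80) = 52.44°.

52.4°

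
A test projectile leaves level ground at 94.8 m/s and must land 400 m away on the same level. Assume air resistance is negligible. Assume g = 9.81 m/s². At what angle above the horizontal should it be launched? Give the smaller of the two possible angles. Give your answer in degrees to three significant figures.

12.9°

R = v₀² sin 2θ / g gives sin 2θ = gR/v₀² = 9.81·400/94.8² = 0.4366.
2θ = 25.89° or 180° − 25.89° = 154.1°, so θ = 12.94° or 77.06°.
The smaller angle is 12.94°.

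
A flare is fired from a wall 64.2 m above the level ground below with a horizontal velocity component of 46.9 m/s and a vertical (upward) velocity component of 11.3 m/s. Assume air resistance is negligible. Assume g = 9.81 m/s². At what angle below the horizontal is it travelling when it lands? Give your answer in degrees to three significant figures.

Vertical motion (up positive, ground at y = 0): 4.905 t² − (11.30) t − 64.2 = 0, so t = (11.30 + √(11.30² + 2·9.81·64.2)) / 9.81 = (11.30 + 37.25) / 9.81 = 4.949 s.
At impact: v_y = v_y0 − g t = −37.25 m/s; vₓ = 46.90 m/s.
Angle below horizontal: arctan(|v_y|/vₓ) = arctan(37.25/46.90) = 38.46°.

38.5°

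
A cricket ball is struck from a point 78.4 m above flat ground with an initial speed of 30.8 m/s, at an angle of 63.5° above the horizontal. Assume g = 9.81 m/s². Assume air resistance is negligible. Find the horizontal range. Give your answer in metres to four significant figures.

Components: vₓ = 30.80 cos 63.5° = 13.74 m/s, v_y0 = 30.80 sin 63.5° = 27.56 m/s.
With up positive and y = 0 at the ground: y(t) = 78.4 + (27.56) t − 4.905 t². Setting y = 0 and taking the positive root: t = [27.56 + √(27.56² + 2·9.81·78.4)] / 9.81 = (27.56 + 47.94) / 9.81 = 7.696 s.
Horizontal distance: R = vₓ t = 13.74 × 7.696 = 105.8 m.

105.8 m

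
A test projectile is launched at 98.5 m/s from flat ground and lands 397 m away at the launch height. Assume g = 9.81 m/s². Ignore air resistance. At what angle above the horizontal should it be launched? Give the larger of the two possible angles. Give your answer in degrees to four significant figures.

From R = (v₀²/g) sin 2θ: sin 2θ = 9.81 × 397 / 9702.2 = 0.4014.
2θ = 23.67° or 180° − 23.67° = 156.3°, so θ = 11.83° or 78.17°.
The larger angle is 78.17°.

78.17°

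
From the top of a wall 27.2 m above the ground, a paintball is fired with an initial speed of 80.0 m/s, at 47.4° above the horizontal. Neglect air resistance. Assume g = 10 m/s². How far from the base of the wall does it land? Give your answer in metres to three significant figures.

662 m

Components: vₓ = 80.00 cos 47.4° = 54.15 m/s, v_y0 = 80.00 sin 47.4° = 58.89 m/s.
Vertical motion (up positive, ground at y = 0): 5.000 t² − (58.89) t − 27.2 = 0, so t = (58.89 + √(58.89² + 2·10.0·27.2)) / 10.0 = (58.89 + 63.34) / 10.0 = 12.22 s.
Horizontal distance: R = vₓ t = 54.15 × 12.22 = 661.9 m.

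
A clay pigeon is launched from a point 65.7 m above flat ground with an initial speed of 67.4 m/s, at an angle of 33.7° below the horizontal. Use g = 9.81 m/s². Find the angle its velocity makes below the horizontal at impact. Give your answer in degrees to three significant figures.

42.8°

Components: vₓ = 67.40 cos 33.7° = 56.07 m/s, v_y0 = −37.40 m/s (downward).
Vertical motion (up positive, ground at y = 0): 4.905 t² − (−37.40) t − 65.7 = 0, so t = (−37.40 + √(37.40² + 2·9.81·65.7)) / 9.81 = (−37.40 + 51.84) / 9.81 = 1.472 s.
At impact: v_y = v_y0 − g t = −51.84 m/s; vₓ = 56.07 m/s.
Angle below horizontal: arctan(|v_y|/vₓ) = arctan(51.84/56.07) = 42.75°.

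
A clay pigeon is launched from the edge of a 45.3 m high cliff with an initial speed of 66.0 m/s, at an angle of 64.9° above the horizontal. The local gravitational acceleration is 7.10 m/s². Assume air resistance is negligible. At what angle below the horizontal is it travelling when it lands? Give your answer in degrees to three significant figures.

66.7°

vₓ = 66.00 cos 64.9° = 28.00 m/s; v_y0 = 66.00 sin 64.9° = 59.77 m/s.
Vertical motion (up positive, ground at y = 0): 3.550 t² − (59.77) t − 45.3 = 0, so t = (59.77 + √(59.77² + 2·7.10·45.3)) / 7.10 = (59.77 + 64.93) / 7.10 = 17.56 s.
At impact: v_y = v_y0 − g t = −64.93 m/s; vₓ = 28.00 m/s.
Angle below horizontal: arctan(|v_y|/vₓ) = arctan(64.93/28.00) = 66.67°.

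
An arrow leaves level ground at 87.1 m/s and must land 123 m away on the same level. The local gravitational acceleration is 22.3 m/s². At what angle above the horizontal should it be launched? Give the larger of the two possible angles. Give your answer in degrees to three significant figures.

79.4°

Level-ground range R = v₀² sin(2θ)/g ⇒ sin(2θ) = gR/v₀² = 22.3 × 123 / 87.1² = 0.3616.
2θ = 21.20° or 180° − 21.20° = 158.8°, so θ = 10.60° or 79.40°.
The larger angle is 79.40°.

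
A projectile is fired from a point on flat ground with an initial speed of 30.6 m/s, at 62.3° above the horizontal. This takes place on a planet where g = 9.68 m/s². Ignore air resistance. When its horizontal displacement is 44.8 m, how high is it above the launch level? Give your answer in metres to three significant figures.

37.3 m

Horizontal component vₓ = 30.60 cos 62.3° = 14.22 m/s; vertical v_y0 = 30.60 sin 62.3° = 27.09 m/s.
Time to reach x = 44.8 m: t = x/vₓ = 44.8/14.22 = 3.150 s.
Height: y = v_y0 t − ½ g t² = 27.09 × 3.150 − 4.840 × 3.150² = 85.33 − 48.01 = 37.32 m.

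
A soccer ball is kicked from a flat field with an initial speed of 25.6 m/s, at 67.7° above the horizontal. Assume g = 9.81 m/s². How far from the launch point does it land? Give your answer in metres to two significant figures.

vₓ = 25.60 cos 67.7° = 9.714 m/s; v_y0 = 25.60 sin 67.7° = 23.69 m/s.
Flight time T = 2 v_y0 / g = 4.829 s.
Range: R = vₓ T = 9.714 × 4.829 = 46.91 m.

47 m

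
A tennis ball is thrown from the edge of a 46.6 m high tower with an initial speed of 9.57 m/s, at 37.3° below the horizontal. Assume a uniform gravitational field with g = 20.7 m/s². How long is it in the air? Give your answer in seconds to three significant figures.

1.86 s

vₓ = 9.570 cos 37.3° = 7.613 m/s; v_y0 = −5.799 m/s (downward).
With up positive and y = 0 at the ground: y(t) = 46.6 + (−5.799) t − 10.35 t². Setting y = 0 and taking the positive root: t = [−5.799 + √(5.799² + 2·20.7·46.6)] / 20.7 = (−5.799 + 44.30) / 20.7 = 1.860 s.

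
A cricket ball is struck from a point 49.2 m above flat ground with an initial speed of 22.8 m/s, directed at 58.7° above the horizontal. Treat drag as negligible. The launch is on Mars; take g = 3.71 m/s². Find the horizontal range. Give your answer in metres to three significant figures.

Horizontal component vₓ = 22.80 cos 58.7° = 11.85 m/s; vertical v_y0 = 22.80 sin 58.7° = 19.48 m/s.
With up positive and y = 0 at the ground: y(t) = 49.2 + (19.48) t − 1.855 t². Setting y = 0 and taking the positive root: t = [19.48 + √(19.48² + 2·3.71·49.2)] / 3.71 = (19.48 + 27.29) / 3.71 = 12.61 s.
Horizontal distance: R = vₓ t = 11.85 × 12.61 = 149.3 m.

149 m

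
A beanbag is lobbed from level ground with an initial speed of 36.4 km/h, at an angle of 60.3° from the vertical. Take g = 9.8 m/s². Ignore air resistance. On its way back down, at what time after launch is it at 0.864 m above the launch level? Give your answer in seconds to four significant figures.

Convert: 36.4 km/h = 36.4/3.6 = 10.11 m/s.
Horizontal component vₓ = 10.11 sin 60.3° = 8.783 m/s; vertical v_y0 = 10.11 cos 60.3° = 5.010 m/s.
Height y(t) = 5.010 t − 4.900 t² = 0.864 gives 4.900 t² − 5.010 t + 0.864 = 0.
Quadratic formula: t = (5.010 ± √8.1621) / 9.80 = (5.010 ± 2.857) / 9.80 → t = 0.2197 s or 0.8027 s.
The descending-branch root is 0.8027 s.

0.8027 s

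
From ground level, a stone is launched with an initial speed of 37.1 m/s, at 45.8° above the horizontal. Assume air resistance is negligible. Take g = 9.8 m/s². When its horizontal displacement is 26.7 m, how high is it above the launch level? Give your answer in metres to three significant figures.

22.2 m

vₓ = 37.10 cos 45.8° = 25.86 m/s; v_y0 = 37.10 sin 45.8° = 26.60 m/s.
x = vₓ t ⇒ t = 26.7/25.86 = 1.032 s.
Height: y = v_y0 t − ½ g t² = 26.60 × 1.032 − 4.900 × 1.032² = 27.46 − 5.222 = 22.23 m.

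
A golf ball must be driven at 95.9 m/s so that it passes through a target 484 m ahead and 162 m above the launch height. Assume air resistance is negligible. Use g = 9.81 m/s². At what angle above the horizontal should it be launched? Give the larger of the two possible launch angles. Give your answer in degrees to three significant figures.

72.4°

Trajectory: y = x tanθ − g x² (1 + tan²θ)/(2v₀²). With x = 484, y = 162, v₀ = 95.9, g = 9.81:
124.9 tan²θ − 484 tanθ + (286.9) = 0.
tanθ = [484 ± √(484² − 4 × 124.9 × (286.9))] / (2 × 124.9) = (484 ± 301.4) / 249.9, giving tanθ = 0.7307 or 3.143.
θ = 36.15° or 72.35°; the larger is 72.35°.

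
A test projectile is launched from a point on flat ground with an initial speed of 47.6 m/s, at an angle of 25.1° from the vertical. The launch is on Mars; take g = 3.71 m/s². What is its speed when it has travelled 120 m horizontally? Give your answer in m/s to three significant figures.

Resolve: vₓ = 47.60 sin 25.1° = 20.19 m/s and v_y0 = 47.60 cos 25.1° = 43.11 m/s.
At x = 120 m, t = x/vₓ = 120/20.19 = 5.943 s.
Vertical velocity there: v_y = v_y0 − g t = 43.11 − 3.71 × 5.943 = 21.06 m/s.
Speed: √(vₓ² + v_y²) = √(20.19² + 21.06²) = 29.17 m/s.

29.2 m/s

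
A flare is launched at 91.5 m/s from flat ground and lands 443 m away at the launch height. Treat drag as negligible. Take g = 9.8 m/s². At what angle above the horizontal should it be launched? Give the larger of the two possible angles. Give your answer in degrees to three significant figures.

74.4°

From R = (v₀²/g) sin 2θ: sin 2θ = 9.80 × 443 / 8372.2 = 0.5185.
2θ = 31.23° or 180° − 31.23° = 148.8°, so θ = 15.62° or 74.38°.
The larger angle is 74.38°.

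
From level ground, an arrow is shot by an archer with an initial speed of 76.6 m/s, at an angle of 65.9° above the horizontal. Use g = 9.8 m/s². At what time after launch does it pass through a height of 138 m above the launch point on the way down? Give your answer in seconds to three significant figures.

11.9 s

Resolve: vₓ = 76.60 cos 65.9° = 31.28 m/s and v_y0 = 76.60 sin 65.9° = 69.92 m/s.
Height y(t) = 69.92 t − 4.900 t² = 138 gives 4.900 t² − 69.92 t + 138 = 0.
Quadratic formula: t = (69.92 ± √2184.4) / 9.80 = (69.92 ± 46.74) / 9.80 → t = 2.366 s or 11.90 s.
The descending-branch root is 11.90 s.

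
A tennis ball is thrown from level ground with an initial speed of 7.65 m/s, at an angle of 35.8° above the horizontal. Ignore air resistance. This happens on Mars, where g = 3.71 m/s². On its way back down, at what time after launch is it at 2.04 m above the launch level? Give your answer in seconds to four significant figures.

Resolve: vₓ = 7.650 cos 35.8° = 6.205 m/s and v_y0 = 7.650 sin 35.8° = 4.475 m/s.
Require v_y0 t − ½ g t² = 2.04, i.e. 1.855 t² − 4.475 t + 2.04 = 0.
Quadratic formula: t = (4.475 ± √4.8882) / 3.71 = (4.475 ± 2.211) / 3.71 → t = 0.6102 s or 1.802 s.
The descending-branch root is 1.802 s.

1.802 s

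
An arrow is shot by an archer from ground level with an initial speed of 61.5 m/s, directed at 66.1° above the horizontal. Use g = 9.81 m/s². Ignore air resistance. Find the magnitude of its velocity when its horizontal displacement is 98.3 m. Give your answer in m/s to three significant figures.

Resolve: vₓ = 61.50 cos 66.1° = 24.92 m/s and v_y0 = 61.50 sin 66.1° = 56.23 m/s.
At x = 98.3 m, t = x/vₓ = 98.3/24.92 = 3.945 s.
Vertical velocity there: v_y = v_y0 − g t = 56.23 − 9.81 × 3.945 = 17.52 m/s.
Speed: √(vₓ² + v_y²) = √(24.92² + 17.52²) = 30.46 m/s.

30.5 m/s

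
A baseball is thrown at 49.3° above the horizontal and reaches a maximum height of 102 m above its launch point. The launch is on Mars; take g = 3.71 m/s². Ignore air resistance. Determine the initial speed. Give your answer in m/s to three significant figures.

36.3 m/s

At the peak v_y = 0, so v_y0 = √(2gH) = √(2 × 3.71 × 102) = 27.51 m/s.
v_y0 = v₀ sin θ ⇒ v₀ = 27.51 / sin 49.3° = 36.29 m/s.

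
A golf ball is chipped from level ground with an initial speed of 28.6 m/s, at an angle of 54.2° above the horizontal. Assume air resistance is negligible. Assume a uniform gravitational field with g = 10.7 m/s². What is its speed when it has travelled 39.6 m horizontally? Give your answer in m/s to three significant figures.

Resolve: vₓ = 28.60 cos 54.2° = 16.73 m/s and v_y0 = 28.60 sin 54.2° = 23.20 m/s.
x = vₓ t ⇒ t = 39.6/16.73 = 2.367 s.
Vertical velocity there: v_y = v_y0 − g t = 23.20 − 10.7 × 2.367 = −2.131 m/s.
Speed: √(vₓ² + v_y²) = √(16.73² + 2.131²) = 16.86 m/s.

16.9 m/s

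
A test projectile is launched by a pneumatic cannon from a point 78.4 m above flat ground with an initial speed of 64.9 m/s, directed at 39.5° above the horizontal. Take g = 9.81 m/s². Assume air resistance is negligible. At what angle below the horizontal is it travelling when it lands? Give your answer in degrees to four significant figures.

48.67°

Components: vₓ = 64.90 cos 39.5° = 50.08 m/s, v_y0 = 64.90 sin 39.5° = 41.28 m/s.
With up positive and y = 0 at the ground: y(t) = 78.4 + (41.28) t − 4.905 t². Setting y = 0 and taking the positive root: t = [41.28 + √(41.28² + 2·9.81·78.4)] / 9.81 = (41.28 + 56.94) / 9.81 = 10.01 s.
At impact: v_y = v_y0 − g t = −56.94 m/s; vₓ = 50.08 m/s.
Angle below horizontal: arctan(|v_y|/vₓ) = arctan(56.94/50.08) = 48.67°.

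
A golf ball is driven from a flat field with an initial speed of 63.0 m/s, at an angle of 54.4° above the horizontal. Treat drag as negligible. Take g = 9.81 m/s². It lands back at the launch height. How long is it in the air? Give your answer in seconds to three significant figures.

10.4 s

Components: vₓ = 63.00 cos 54.4° = 36.67 m/s, v_y0 = 63.00 sin 54.4° = 51.23 m/s.
Time of flight on level ground: T = 2 v_y0 / g = 2 × 51.23 / 9.81 = 10.44 s.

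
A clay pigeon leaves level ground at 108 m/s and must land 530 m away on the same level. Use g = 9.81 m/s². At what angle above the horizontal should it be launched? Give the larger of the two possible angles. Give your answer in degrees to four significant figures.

R = v₀² sin 2θ / g gives sin 2θ = gR/v₀² = 9.81·530/108² = 0.4458.
2θ = 26.47° or 180° − 26.47° = 153.5°, so θ = 13.24° or 76.76°.
The larger angle is 76.76°.

76.76°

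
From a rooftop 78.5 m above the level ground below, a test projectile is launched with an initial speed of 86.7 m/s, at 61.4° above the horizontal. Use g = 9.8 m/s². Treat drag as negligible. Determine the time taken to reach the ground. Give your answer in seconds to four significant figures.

Components: vₓ = 86.70 cos 61.4° = 41.50 m/s, v_y0 = 86.70 sin 61.4° = 76.12 m/s.
With up positive and y = 0 at the ground: y(t) = 78.5 + (76.12) t − 4.900 t². Setting y = 0 and taking the positive root: t = [76.12 + √(76.12² + 2·9.80·78.5)] / 9.80 = (76.12 + 85.63) / 9.80 = 16.51 s.

16.51 s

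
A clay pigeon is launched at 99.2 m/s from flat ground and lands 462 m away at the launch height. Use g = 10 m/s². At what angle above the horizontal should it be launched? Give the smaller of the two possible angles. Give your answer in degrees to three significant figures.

R = v₀² sin 2θ / g gives sin 2θ = gR/v₀² = 10.0·462/99.2² = 0.4695.
2θ = 28.00° or 180° − 28.00° = 152.0°, so θ = 14.00° or 76.00°.
The smaller angle is 14.00°.

14.0°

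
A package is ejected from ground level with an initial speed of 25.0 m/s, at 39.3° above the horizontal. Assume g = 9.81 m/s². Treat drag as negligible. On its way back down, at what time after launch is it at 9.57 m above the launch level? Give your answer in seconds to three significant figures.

Horizontal component vₓ = 25.00 cos 39.3° = 19.35 m/s; vertical v_y0 = 25.00 sin 39.3° = 15.83 m/s.
Height y(t) = 15.83 t − 4.905 t² = 9.57 gives 4.905 t² − 15.83 t + 9.57 = 0.
Quadratic formula: t = (15.83 ± √62.969) / 9.81 = (15.83 ± 7.935) / 9.81 → t = 0.8052 s or 2.423 s.
The descending-branch root is 2.423 s.

2.42 s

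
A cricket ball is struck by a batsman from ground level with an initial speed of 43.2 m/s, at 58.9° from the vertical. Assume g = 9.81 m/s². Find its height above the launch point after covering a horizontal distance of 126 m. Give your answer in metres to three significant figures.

vₓ = 43.20 sin 58.9° = 36.99 m/s; v_y0 = 43.20 cos 58.9° = 22.31 m/s.
x = vₓ t ⇒ t = 126/36.99 = 3.406 s.
Height: y = v_y0 t − ½ g t² = 22.31 × 3.406 − 4.905 × 3.406² = 76.01 − 56.91 = 19.10 m.

19.1 m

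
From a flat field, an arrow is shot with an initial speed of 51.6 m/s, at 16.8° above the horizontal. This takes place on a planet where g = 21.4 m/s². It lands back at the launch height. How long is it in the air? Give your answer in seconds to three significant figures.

1.39 s

Components: vₓ = 51.60 cos 16.8° = 49.40 m/s, v_y0 = 51.60 sin 16.8° = 14.91 m/s.
It returns to y = 0 when t = 2 v_y0 / g = 2(14.91)/21.4 = 1.394 s.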